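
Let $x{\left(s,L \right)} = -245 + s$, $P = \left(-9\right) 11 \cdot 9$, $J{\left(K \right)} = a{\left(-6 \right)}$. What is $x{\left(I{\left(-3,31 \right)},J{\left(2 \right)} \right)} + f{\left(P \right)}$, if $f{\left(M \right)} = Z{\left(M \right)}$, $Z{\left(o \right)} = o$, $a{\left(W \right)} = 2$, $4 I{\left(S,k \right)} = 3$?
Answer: $- \frac{4541}{4} \approx -1135.3$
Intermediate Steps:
$I{\left(S,k \right)} = \frac{3}{4}$ ($I{\left(S,k \right)} = \frac{1}{4} \cdot 3 = \frac{3}{4}$)
$J{\left(K \right)} = 2$
$P = -891$ ($P = \left(-99\right) 9 = -891$)
$f{\left(M \right)} = M$
$x{\left(I{\left(-3,31 \right)},J{\left(2 \right)} \right)} + f{\left(P \right)} = \left(-245 + \frac{3}{4}\right) - 891 = - \frac{977}{4} - 891 = - \frac{4541}{4}$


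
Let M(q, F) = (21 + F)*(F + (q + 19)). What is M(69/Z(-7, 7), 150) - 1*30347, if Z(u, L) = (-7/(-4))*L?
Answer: -23756/49 ≈ -484.82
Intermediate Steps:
Z(u, L) = 7*L/4 (Z(u, L) = (-7*(-1/4))*L = 7*L/4)
M(q, F) = (21 + F)*(19 + F + q) (M(q, F) = (21 + F)*(F + (19 + q)) = (21 + F)*(19 + F + q))
M(69/Z(-7, 7), 150) - 1*30347 = (399 + 150**2 + 21*(69/(((7/4)*7))) + 40*150 + 150*(69/(((7/4)*7)))) - 1*30347 = (399 + 22500 + 21*(69/(49/4)) + 6000 + 150*(69/(49/4))) - 30347 = (399 + 22500 + 21*(69*(4/49)) + 6000 + 150*(69*(4/49))) - 30347 = (399 + 22500 + 21*(276/49) + 6000 + 150*(276/49)) - 30347 = (399 + 22500 + 828/7 + 6000 + 41400/49) - 30347 = 1463247/49 - 30347 = -23756/49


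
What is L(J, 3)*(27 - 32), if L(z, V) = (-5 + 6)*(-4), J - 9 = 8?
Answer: 20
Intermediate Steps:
J = 17 (J = 9 + 8 = 17)
L(z, V) = -4 (L(z, V) = 1*(-4) = -4)
L(J, 3)*(27 - 32) = -4*(27 - 32) = -4*(-5) = 20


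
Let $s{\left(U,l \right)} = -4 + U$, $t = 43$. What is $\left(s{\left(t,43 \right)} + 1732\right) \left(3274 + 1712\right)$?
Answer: $8830206$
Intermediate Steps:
$\left(s{\left(t,43 \right)} + 1732\right) \left(3274 + 1712\right) = \left(\left(-4 + 43\right) + 1732\right) \left(3274 + 1712\right) = \left(39 + 1732\right) 4986 = 1771 \cdot 4986 = 8830206$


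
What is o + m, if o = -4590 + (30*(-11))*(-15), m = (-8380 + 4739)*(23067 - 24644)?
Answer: 5742217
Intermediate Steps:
m = 5741857 (m = -3641*(-1577) = 5741857)
o = 360 (o = -4590 - 330*(-15) = -4590 + 4950 = 360)
o + m = 360 + 5741857 = 5742217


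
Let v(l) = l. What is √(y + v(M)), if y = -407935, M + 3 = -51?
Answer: I*√407989 ≈ 638.74*I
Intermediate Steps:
M = -54 (M = -3 - 51 = -54)
√(y + v(M)) = √(-407935 - 54) = √(-407989) = I*√407989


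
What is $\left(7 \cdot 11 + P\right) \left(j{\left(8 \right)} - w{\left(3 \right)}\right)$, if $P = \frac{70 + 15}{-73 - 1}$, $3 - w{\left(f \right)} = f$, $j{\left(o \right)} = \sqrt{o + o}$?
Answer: $\frac{11226}{37} \approx 303.41$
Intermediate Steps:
$j{\left(o \right)} = \sqrt{2} \sqrt{o}$ ($j{\left(o \right)} = \sqrt{2 o} = \sqrt{2} \sqrt{o}$)
$w{\left(f \right)} = 3 - f$
$P = - \frac{85}{74}$ ($P = \frac{85}{-74} = 85 \left(- \frac{1}{74}\right) = - \frac{85}{74} \approx -1.1486$)
$\left(7 \cdot 11 + P\right) \left(j{\left(8 \right)} - w{\left(3 \right)}\right) = \left(7 \cdot 11 - \frac{85}{74}\right) \left(\sqrt{2} \sqrt{8} - \left(3 - 3\right)\right) = \left(77 - \frac{85}{74}\right) \left(\sqrt{2} \cdot 2 \sqrt{2} - \left(3 - 3\right)\right) = \frac{5613 \left(4 - 0\right)}{74} = \frac{5613 \left(4 + 0\right)}{74} = \frac{5613}{74} \cdot 4 = \frac{11226}{37}$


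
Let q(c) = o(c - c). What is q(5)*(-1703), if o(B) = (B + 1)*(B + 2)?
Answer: -3406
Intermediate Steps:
o(B) = (1 + B)*(2 + B)
q(c) = 2 (q(c) = 2 + (c - c)² + 3*(c - c) = 2 + 0² + 3*0 = 2 + 0 + 0 = 2)
q(5)*(-1703) = 2*(-1703) = -3406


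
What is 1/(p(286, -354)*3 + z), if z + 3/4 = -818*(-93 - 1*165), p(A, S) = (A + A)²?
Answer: 4/4770381 ≈ 8.3851e-7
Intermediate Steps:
p(A, S) = 4*A² (p(A, S) = (2*A)² = 4*A²)
z = 844173/4 (z = -¾ - 818*(-93 - 1*165) = -¾ - 818*(-93 - 165) = -¾ - 818*(-258) = -¾ + 211044 = 844173/4 ≈ 2.1104e+5)
1/(p(286, -354)*3 + z) = 1/((4*286²)*3 + 844173/4) = 1/((4*81796)*3 + 844173/4) = 1/(327184*3 + 844173/4) = 1/(981552 + 844173/4) = 1/(4770381/4) = 4/4770381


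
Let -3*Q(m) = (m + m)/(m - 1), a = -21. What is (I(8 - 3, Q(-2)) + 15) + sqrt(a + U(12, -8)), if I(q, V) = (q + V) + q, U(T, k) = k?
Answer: 221/9 + I*sqrt(29) ≈ 24.556 + 5.3852*I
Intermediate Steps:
Q(m) = -2*m/(3*(-1 + m)) (Q(m) = -(m + m)/(3*(m - 1)) = -2*m/(3*(-1 + m)))
I(q, V) = V + 2*q (I(q, V) = (V + q) + q = V + 2*q)
(I(8 - 3, Q(-2)) + 15) + sqrt(a + U(12, -8)) = ((-2*(-2)/(-3 + 3*(-2)) + 2*(8 - 3)) + 15) + sqrt(-21 - 8) = ((-2*(-2)/(-3 - 6) + 2*5) + 15) + sqrt(-29) = ((-2*(-2)/(-9) + 10) + 15) + I*sqrt(29) = ((-2*(-2)*(-1/9) + 10) + 15) + I*sqrt(29) = ((-4/9 + 10) + 15) + I*sqrt(29) = (86/9 + 15) + I*sqrt(29) = 221/9 + I*sqrt(29)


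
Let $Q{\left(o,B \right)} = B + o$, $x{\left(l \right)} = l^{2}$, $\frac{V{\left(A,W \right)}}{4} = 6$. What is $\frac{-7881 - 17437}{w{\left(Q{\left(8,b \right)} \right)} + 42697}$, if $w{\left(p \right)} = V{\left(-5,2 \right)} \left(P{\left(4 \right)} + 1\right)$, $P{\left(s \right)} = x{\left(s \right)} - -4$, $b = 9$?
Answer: $- \frac{25318}{43201} \approx -0.58605$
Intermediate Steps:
$V{\left(A,W \right)} = 24$ ($V{\left(A,W \right)} = 4 \cdot 6 = 24$)
$P{\left(s \right)} = 4 + s^{2}$ ($P{\left(s \right)} = s^{2} - -4 = s^{2} + 4 = 4 + s^{2}$)
$w{\left(p \right)} = 504$ ($w{\left(p \right)} = 24 \left(\left(4 + 4^{2}\right) + 1\right) = 24 \left(\left(4 + 16\right) + 1\right) = 24 \left(20 + 1\right) = 24 \cdot 21 = 504$)
$\frac{-7881 - 17437}{w{\left(Q{\left(8,b \right)} \right)} + 42697} = \frac{-7881 - 17437}{504 + 42697} = - \frac{25318}{43201}$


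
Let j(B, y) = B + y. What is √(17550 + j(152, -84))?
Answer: √17618 ≈ 132.73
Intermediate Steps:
√(17550 + j(152, -84)) = √(17550 + (152 - 84)) = √(17550 + 68) = √17618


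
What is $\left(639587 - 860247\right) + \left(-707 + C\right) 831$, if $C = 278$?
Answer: $-577159$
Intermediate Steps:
$\left(639587 - 860247\right) + \left(-707 + C\right) 831 = \left(639587 - 860247\right) + \left(-707 + 278\right) 831 = -220660 - 356499 = -577159$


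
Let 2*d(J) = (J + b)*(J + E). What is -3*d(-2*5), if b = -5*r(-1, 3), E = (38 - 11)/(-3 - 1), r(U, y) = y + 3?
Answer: -1005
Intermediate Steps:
r(U, y) = 3 + y
E = -27/4 (E = 27/(-4) = 27*(-¼) = -27/4 ≈ -6.7500)
b = -30 (b = -5*(3 + 3) = -5*6 = -30)
d(J) = (-30 + J)*(-27/4 + J)/2 (d(J) = ((J - 30)*(J - 27/4))/2 = ((-30 + J)*(-27/4 + J))/2 = (-30 + J)*(-27/4 + J)/2)
-3*d(-2*5) = -3*(405/4 + (-2*5)²/2 - (-147)*5/4) = -3*(405/4 + (½)*(-10)² - 147/8*(-10)) = -3*(405/4 + (½)*100 + 735/4) = -3*(405/4 + 50 + 735/4) = -3*335 = -1005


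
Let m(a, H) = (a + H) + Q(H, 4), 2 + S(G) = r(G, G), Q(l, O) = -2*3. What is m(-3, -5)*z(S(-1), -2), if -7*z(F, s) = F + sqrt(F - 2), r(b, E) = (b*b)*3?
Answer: 2 + 2*I ≈ 2.0 + 2.0*I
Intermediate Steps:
Q(l, O) = -6
r(b, E) = 3*b**2 (r(b, E) = b**2*3 = 3*b**2)
S(G) = -2 + 3*G**2
m(a, H) = -6 + H + a (m(a, H) = (a + H) - 6 = (H + a) - 6 = -6 + H + a)
z(F, s) = -F/7 - sqrt(-2 + F)/7 (z(F, s) = -(F + sqrt(F - 2))/7 = -(F + sqrt(-2 + F))/7 = -F/7 - sqrt(-2 + F)/7)
m(-3, -5)*z(S(-1), -2) = (-6 - 5 - 3)*(-(-2 + 3*(-1)**2)/7 - sqrt(-2 + (-2 + 3*(-1)**2))/7) = -14*(-(-2 + 3*1)/7 - sqrt(-2 + (-2 + 3*1))/7) = -14*(-(-2 + 3)/7 - sqrt(-2 + (-2 + 3))/7) = -14*(-1/7*1 - sqrt(-2 + 1)/7) = -14*(-1/7 - I/7) = 2 + 2*I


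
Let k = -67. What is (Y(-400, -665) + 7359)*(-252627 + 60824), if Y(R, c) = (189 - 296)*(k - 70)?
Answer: -4223118454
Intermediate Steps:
Y(R, c) = 14659 (Y(R, c) = (189 - 296)*(-67 - 70) = -107*(-137) = 14659)
(Y(-400, -665) + 7359)*(-252627 + 60824) = (14659 + 7359)*(-252627 + 60824) = 22018*(-191803) = -4223118454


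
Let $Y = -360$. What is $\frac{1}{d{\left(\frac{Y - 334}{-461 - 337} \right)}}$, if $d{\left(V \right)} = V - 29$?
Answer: $- \frac{399}{11224} \approx -0.035549$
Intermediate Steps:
$d{\left(V \right)} = -29 + V$ ($d{\left(V \right)} = V - 29 = -29 + V$)
$\frac{1}{d{\left(\frac{Y - 334}{-461 - 337} \right)}} = \frac{1}{-29 + \frac{-360 - 334}{-461 - 337}} = \frac{1}{-29 - \frac{694}{-798}} = \frac{1}{-29 - - \frac{347}{399}} = \frac{1}{-29 + \frac{347}{399}} = \frac{1}{- \frac{11224}{399}} = - \frac{399}{11224}$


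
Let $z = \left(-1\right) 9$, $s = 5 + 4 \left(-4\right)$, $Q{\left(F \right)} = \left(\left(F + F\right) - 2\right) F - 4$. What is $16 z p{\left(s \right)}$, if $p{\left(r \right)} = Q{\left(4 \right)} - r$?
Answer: $-4464$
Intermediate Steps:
$Q{\left(F \right)} = -4 + F \left(-2 + 2 F\right)$ ($Q{\left(F \right)} = \left(2 F - 2\right) F - 4 = \left(-2 + 2 F\right) F - 4 = F \left(-2 + 2 F\right) - 4 = -4 + F \left(-2 + 2 F\right)$)
$s = -11$ ($s = 5 - 16 = -11$)
$p{\left(r \right)} = 20 - r$ ($p{\left(r \right)} = \left(-4 - 8 + 2 \cdot 4^{2}\right) - r = \left(-4 - 8 + 2 \cdot 16\right) - r = \left(-4 - 8 + 32\right) - r = 20 - r$)
$z = -9$
$16 z p{\left(s \right)} = 16 \left(-9\right) \left(20 - -11\right) = - 144 \left(20 + 11\right) = \left(-144\right) 31 = -4464$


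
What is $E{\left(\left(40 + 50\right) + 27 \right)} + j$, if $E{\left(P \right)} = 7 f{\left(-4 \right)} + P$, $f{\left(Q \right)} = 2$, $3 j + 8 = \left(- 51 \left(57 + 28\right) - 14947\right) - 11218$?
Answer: $- \frac{30115}{3} \approx -10038.0$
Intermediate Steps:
$j = - \frac{30508}{3}$ ($j = - \frac{8}{3} + \frac{\left(- 51 \left(57 + 28\right) - 14947\right) - 11218}{3} = - \frac{8}{3} + \frac{\left(\left(-51\right) 85 - 14947\right) - 11218}{3} = - \frac{8}{3} + \frac{\left(-4335 - 14947\right) - 11218}{3} = - \frac{8}{3} + \frac{-19282 - 11218}{3} = - \frac{8}{3} + \frac{1}{3} \left(-30500\right) = - \frac{8}{3} - \frac{30500}{3} = - \frac{30508}{3} \approx -10169.0$)
$E{\left(P \right)} = 14 + P$ ($E{\left(P \right)} = 7 \cdot 2 + P = 14 + P$)
$E{\left(\left(40 + 50\right) + 27 \right)} + j = \left(14 + \left(\left(40 + 50\right) + 27\right)\right) - \frac{30508}{3} = \left(14 + \left(90 + 27\right)\right) - \frac{30508}{3} = \left(14 + 117\right) - \frac{30508}{3} = 131 - \frac{30508}{3} = - \frac{30115}{3}$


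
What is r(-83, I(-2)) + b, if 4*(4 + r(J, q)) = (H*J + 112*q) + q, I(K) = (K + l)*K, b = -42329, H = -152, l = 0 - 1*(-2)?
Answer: -39179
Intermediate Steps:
l = 2 (l = 0 + 2 = 2)
I(K) = K*(2 + K) (I(K) = (K + 2)*K = (2 + K)*K = K*(2 + K))
r(J, q) = -4 - 38*J + 113*q/4 (r(J, q) = -4 + ((-152*J + 112*q) + q)/4 = -4 + (-152*J + 113*q)/4 = -4 + (-38*J + 113*q/4) = -4 - 38*J + 113*q/4)
r(-83, I(-2)) + b = (-4 - 38*(-83) + 113*(-2*(2 - 2))/4) - 42329 = (-4 + 3154 + 113*(-2*0)/4) - 42329 = (-4 + 3154 + (113/4)*0) - 42329 = (-4 + 3154 + 0) - 42329 = 3150 - 42329 = -39179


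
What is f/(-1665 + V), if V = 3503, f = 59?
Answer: 59/1838 ≈ 0.032100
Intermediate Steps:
f/(-1665 + V) = 59/(-1665 + 3503) = 59/1838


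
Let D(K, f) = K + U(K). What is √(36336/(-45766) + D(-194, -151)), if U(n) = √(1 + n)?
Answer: √(-2081638490 + 10686361*I*√193)/3269 ≈ 0.49738 + 13.966*I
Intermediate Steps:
D(K, f) = K + √(1 + K)
√(36336/(-45766) + D(-194, -151)) = √(36336/(-45766) + (-194 + √(1 - 194))) = √(36336*(-1/45766) + (-194 + √(-193))) = √(-18168/22883 + (-194 + I*√193)) = √(-4457470/22883 + I*√193)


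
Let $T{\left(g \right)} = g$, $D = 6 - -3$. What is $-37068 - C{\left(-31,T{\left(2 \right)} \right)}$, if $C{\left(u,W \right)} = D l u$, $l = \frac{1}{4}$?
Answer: $- \frac{147993}{4} \approx -36998.0$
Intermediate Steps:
$D = 9$ ($D = 6 + 3 = 9$)
$l = \frac{1}{4} \approx 0.25$
$C{\left(u,W \right)} = \frac{9 u}{4}$ ($C{\left(u,W \right)} = 9 \cdot \frac{1}{4} u = \frac{9 u}{4}$)
$-37068 - C{\left(-31,T{\left(2 \right)} \right)} = -37068 - \frac{9}{4} \left(-31\right) = -37068 - - \frac{279}{4} = -37068 + \frac{279}{4} = - \frac{147993}{4}$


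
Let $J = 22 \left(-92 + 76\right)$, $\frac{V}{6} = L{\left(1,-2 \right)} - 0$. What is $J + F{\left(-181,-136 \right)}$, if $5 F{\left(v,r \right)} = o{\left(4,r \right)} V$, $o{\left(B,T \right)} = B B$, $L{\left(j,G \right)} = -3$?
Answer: $- \frac{2048}{5} \approx -409.6$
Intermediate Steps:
$o{\left(B,T \right)} = B^{2}$
$V = -18$ ($V = 6 \left(-3 - 0\right) = 6 \left(-3 + 0\right) = 6 \left(-3\right) = -18$)
$J = -352$ ($J = 22 \left(-16\right) = -352$)
$F{\left(v,r \right)} = - \frac{288}{5}$ ($F{\left(v,r \right)} = \frac{4^{2} \left(-18\right)}{5} = \frac{16 \left(-18\right)}{5} = \frac{1}{5} \left(-288\right) = - \frac{288}{5}$)
$J + F{\left(-181,-136 \right)} = -352 - \frac{288}{5} = - \frac{2048}{5}$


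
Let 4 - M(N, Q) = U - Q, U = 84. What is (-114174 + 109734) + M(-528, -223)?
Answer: -4743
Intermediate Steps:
M(N, Q) = -80 + Q (M(N, Q) = 4 - (84 - Q) = 4 + (-84 + Q) = -80 + Q)
(-114174 + 109734) + M(-528, -223) = (-114174 + 109734) + (-80 - 223) = -4440 - 303 = -4743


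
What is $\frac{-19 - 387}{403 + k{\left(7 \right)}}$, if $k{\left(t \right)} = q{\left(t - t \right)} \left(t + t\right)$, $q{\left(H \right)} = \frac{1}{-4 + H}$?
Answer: $- \frac{812}{799} \approx -1.0163$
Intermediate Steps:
$k{\left(t \right)} = - \frac{t}{2}$ ($k{\left(t \right)} = \frac{t + t}{-4 + \left(t - t\right)} = \frac{2 t}{-4 + 0} = \frac{2 t}{-4} = - \frac{2 t}{4} = - \frac{t}{2}$)
$\frac{-19 - 387}{403 + k{\left(7 \right)}} = \frac{-19 - 387}{403 - \frac{7}{2}} = - \frac{406}{403 - \frac{7}{2}} = - \frac{406}{\frac{799}{2}} = \left(-406\right) \frac{2}{799} = - \frac{812}{799}$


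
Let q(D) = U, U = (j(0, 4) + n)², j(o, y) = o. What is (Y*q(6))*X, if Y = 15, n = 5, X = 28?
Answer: 10500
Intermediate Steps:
U = 25 (U = (0 + 5)² = 5² = 25)
q(D) = 25
(Y*q(6))*X = (15*25)*28 = 375*28 = 10500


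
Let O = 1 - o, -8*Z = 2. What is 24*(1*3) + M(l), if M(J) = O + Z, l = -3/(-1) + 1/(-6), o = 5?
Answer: 271/4 ≈ 67.750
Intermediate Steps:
Z = -¼ (Z = -⅛*2 = -¼ ≈ -0.25000)
O = -4 (O = 1 - 1*5 = 1 - 5 = -4)
l = 17/6 (l = -3*(-1) + 1*(-⅙) = 3 - ⅙ = 17/6 ≈ 2.8333)
M(J) = -17/4 (M(J) = -4 - ¼ = -17/4)
24*(1*3) + M(l) = 24*(1*3) - 17/4 = 24*3 - 17/4 = 72 - 17/4 = 271/4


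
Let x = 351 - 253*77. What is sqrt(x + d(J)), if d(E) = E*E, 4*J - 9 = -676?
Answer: sqrt(138809)/4 ≈ 93.143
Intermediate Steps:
J = -667/4 (J = 9/4 + (1/4)*(-676) = 9/4 - 169 = -667/4 ≈ -166.75)
d(E) = E**2
x = -19130 (x = 351 - 19481 = -19130)
sqrt(x + d(J)) = sqrt(-19130 + (-667/4)**2) = sqrt(-19130 + 444889/16) = sqrt(138809/16) = sqrt(138809)/4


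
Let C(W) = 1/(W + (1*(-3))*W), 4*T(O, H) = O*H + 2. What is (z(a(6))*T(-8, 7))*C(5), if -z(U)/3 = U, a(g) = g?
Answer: -243/10 ≈ -24.300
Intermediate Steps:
z(U) = -3*U
T(O, H) = ½ + H*O/4 (T(O, H) = (O*H + 2)/4 = (H*O + 2)/4 = (2 + H*O)/4 = ½ + H*O/4)
C(W) = -1/(2*W) (C(W) = 1/(W - 3*W) = 1/(-2*W) = -1/(2*W))
(z(a(6))*T(-8, 7))*C(5) = ((-3*6)*(½ + (¼)*7*(-8)))*(-½/5) = (-18*(½ - 14))*(-½*⅕) = -18*(-27/2)*(-⅒) = 243*(-⅒) = -243/10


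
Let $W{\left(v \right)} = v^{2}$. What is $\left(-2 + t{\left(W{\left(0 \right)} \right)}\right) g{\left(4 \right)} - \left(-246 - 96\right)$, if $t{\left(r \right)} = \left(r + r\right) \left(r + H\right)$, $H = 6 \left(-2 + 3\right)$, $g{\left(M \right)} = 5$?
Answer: $332$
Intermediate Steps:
$H = 6$ ($H = 6 \cdot 1 = 6$)
$t{\left(r \right)} = 2 r \left(6 + r\right)$ ($t{\left(r \right)} = \left(r + r\right) \left(r + 6\right) = 2 r \left(6 + r\right)$)
$\left(-2 + t{\left(W{\left(0 \right)} \right)}\right) g{\left(4 \right)} - \left(-246 - 96\right) = \left(-2 + 2 \cdot 0^{2} \left(6 + 0^{2}\right)\right) 5 - \left(-246 - 96\right) = \left(-2 + 2 \cdot 0 \left(6 + 0\right)\right) 5 - \left(-246 - 96\right) = \left(-2 + 2 \cdot 0 \cdot 6\right) 5 - -342 = \left(-2 + 0\right) 5 + 342 = \left(-2\right) 5 + 342 = -10 + 342 = 332$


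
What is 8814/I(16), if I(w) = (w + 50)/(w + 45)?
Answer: 89609/11 ≈ 8146.3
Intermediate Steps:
I(w) = (50 + w)/(45 + w)
8814/I(16) = 8814/(((50 + 16)/(45 + 16))) = 8814/((66/61)) = 8814/(((1/61)*66)) = 8814/(66/61) = 8814*(61/66) = 89609/11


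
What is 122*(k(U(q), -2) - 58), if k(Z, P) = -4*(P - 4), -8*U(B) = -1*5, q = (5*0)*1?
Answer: -4148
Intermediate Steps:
q = 0 (q = 0*1 = 0)
U(B) = 5/8 (U(B) = -(-1)*5/8 = -1/8*(-5) = 5/8)
k(Z, P) = 16 - 4*P (k(Z, P) = -4*(-4 + P) = 16 - 4*P)
122*(k(U(q), -2) - 58) = 122*((16 - 4*(-2)) - 58) = 122*((16 + 8) - 58) = 122*(24 - 58) = 122*(-34) = -4148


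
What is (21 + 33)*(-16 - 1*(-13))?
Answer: -162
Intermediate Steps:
(21 + 33)*(-16 - 1*(-13)) = 54*(-16 + 13) = 54*(-3) = -162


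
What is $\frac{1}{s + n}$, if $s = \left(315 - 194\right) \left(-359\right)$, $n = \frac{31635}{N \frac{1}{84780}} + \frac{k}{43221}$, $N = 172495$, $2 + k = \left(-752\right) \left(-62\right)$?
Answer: $- \frac{1491081279}{41585594609843} \approx -3.5856 \cdot 10^{-5}$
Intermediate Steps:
$k = 46622$ ($k = -2 - -46624 = -2 + 46624 = 46622$)
$n = \frac{23185485068638}{1491081279}$ ($n = \frac{31635}{172495 \cdot \frac{1}{84780}} + \frac{46622}{43221} = \frac{31635}{172495 \cdot \frac{1}{84780}} + 46622 \cdot \frac{1}{43221} = \frac{31635}{\frac{34499}{16956}} + \frac{46622}{43221} = 31635 \cdot \frac{16956}{34499} + \frac{46622}{43221} = \frac{536403060}{34499} + \frac{46622}{43221} = \frac{23185485068638}{1491081279} \approx 15549.0$)
$s = -43439$ ($s = 121 \left(-359\right) = -43439$)
$\frac{1}{s + n} = \frac{1}{-43439 + \frac{23185485068638}{1491081279}} = \frac{1}{- \frac{41585594609843}{1491081279}} = - \frac{1491081279}{41585594609843}$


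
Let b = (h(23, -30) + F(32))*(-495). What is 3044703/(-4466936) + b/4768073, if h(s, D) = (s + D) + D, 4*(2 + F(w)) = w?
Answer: -14448821034399/21298676934328 ≈ -0.67839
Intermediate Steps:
F(w) = -2 + w/4
h(s, D) = s + 2*D (h(s, D) = (D + s) + D = s + 2*D)
b = 15345 (b = ((23 + 2*(-30)) + (-2 + (1/4)*32))*(-495) = ((23 - 60) + (-2 + 8))*(-495) = (-37 + 6)*(-495) = -31*(-495) = 15345)
3044703/(-4466936) + b/4768073 = 3044703/(-4466936) + 15345/4768073 = 3044703*(-1/4466936) + 15345*(1/4768073) = -3044703/4466936 + 15345/4768073 = -14448821034399/21298676934328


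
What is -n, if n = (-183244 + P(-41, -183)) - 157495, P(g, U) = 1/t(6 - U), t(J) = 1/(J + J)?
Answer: 340361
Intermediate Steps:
t(J) = 1/(2*J)
P(g, U) = 12 - 2*U (P(g, U) = 1/(1/(2*(6 - U))) = 12 - 2*U)
n = -340361 (n = (-183244 + (12 - 2*(-183))) - 157495 = (-183244 + (12 + 366)) - 157495 = (-183244 + 378) - 157495 = -182866 - 157495 = -340361)
-n = -1*(-340361) = 340361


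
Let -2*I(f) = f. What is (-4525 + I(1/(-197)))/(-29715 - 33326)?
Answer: 1782849/24838154 ≈ 0.071779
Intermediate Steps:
I(f) = -f/2
(-4525 + I(1/(-197)))/(-29715 - 33326) = (-4525 - ½/(-197))/(-29715 - 33326) = (-4525 - ½*(-1/197))/(-63041) = (-4525 + 1/394)*(-1/63041) = -1782849/394*(-1/63041) = 1782849/24838154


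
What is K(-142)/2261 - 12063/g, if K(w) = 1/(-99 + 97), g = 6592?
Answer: -27277739/14904512 ≈ -1.8302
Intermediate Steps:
K(w) = -½ (K(w) = 1/(-2) = -½)
K(-142)/2261 - 12063/g = -½/2261 - 12063/6592 = -½*1/2261 - 12063*1/6592 = -1/4522 - 12063/6592 = -27277739/14904512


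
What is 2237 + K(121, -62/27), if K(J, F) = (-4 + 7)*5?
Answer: 2252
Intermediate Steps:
K(J, F) = 15 (K(J, F) = 3*5 = 15)
2237 + K(121, -62/27) = 2237 + 15 = 2252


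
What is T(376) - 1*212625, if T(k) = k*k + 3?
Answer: -71246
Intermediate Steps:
T(k) = 3 + k² (T(k) = k² + 3 = 3 + k²)
T(376) - 1*212625 = (3 + 376²) - 1*212625 = (3 + 141376) - 212625 = 141379 - 212625 = -71246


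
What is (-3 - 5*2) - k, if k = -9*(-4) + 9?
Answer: -58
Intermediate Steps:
k = 45 (k = 36 + 9 = 45)
(-3 - 5*2) - k = (-3 - 5*2) - 1*45 = (-3 - 10) - 45 = -13 - 45 = -58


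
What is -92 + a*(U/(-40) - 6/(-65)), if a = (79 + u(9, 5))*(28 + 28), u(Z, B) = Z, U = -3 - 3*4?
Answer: 143708/65 ≈ 2210.9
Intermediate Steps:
U = -15 (U = -3 - 12 = -15)
a = 4928 (a = (79 + 9)*(28 + 28) = 88*56 = 4928)
-92 + a*(U/(-40) - 6/(-65)) = -92 + 4928*(-15/(-40) - 6/(-65)) = -92 + 4928*(-15*(-1/40) - 6*(-1/65)) = -92 + 4928*(3/8 + 6/65) = -92 + 4928*(243/520) = -92 + 149688/65 = 143708/65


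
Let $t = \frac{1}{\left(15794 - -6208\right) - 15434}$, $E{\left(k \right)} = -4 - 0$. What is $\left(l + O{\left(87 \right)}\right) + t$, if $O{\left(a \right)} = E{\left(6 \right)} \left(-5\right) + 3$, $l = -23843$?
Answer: $- \frac{156449759}{6568} \approx -23820.0$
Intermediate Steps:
$E{\left(k \right)} = -4$ ($E{\left(k \right)} = -4 + 0 = -4$)
$O{\left(a \right)} = 23$ ($O{\left(a \right)} = \left(-4\right) \left(-5\right) + 3 = 20 + 3 = 23$)
$t = \frac{1}{6568}$ ($t = \frac{1}{\left(15794 + 6208\right) - 15434} = \frac{1}{22002 - 15434} = \frac{1}{6568} \approx 0.00015225$)
$\left(l + O{\left(87 \right)}\right) + t = \left(-23843 + 23\right) + \frac{1}{6568} = -23820 + \frac{1}{6568} = - \frac{156449759}{6568}$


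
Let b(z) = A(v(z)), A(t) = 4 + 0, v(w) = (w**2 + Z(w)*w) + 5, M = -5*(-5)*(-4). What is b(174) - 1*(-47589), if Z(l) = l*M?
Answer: 47593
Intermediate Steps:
M = -100 (M = 25*(-4) = -100)
Z(l) = -100*l (Z(l) = l*(-100) = -100*l)
v(w) = 5 - 99*w**2 (v(w) = (w**2 + (-100*w)*w) + 5 = (w**2 - 100*w**2) + 5 = -99*w**2 + 5 = 5 - 99*w**2)
A(t) = 4
b(z) = 4
b(174) - 1*(-47589) = 4 - 1*(-47589) = 4 + 47589 = 47593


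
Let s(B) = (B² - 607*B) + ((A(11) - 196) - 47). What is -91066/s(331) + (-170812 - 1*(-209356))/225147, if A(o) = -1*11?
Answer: 4005708757/3437619445 ≈ 1.1653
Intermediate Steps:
A(o) = -11
s(B) = -254 + B² - 607*B (s(B) = (B² - 607*B) + ((-11 - 196) - 47) = (B² - 607*B) + (-207 - 47) = (B² - 607*B) - 254 = -254 + B² - 607*B)
-91066/s(331) + (-170812 - 1*(-209356))/225147 = -91066/(-254 + 331² - 607*331) + (-170812 - 1*(-209356))/225147 = -91066/(-254 + 109561 - 200917) + (-170812 + 209356)*(1/225147) = -91066/(-91610) + 38544*(1/225147) = -91066*(-1/91610) + 12848/75049 = 45533/45805 + 12848/75049 = 4005708757/3437619445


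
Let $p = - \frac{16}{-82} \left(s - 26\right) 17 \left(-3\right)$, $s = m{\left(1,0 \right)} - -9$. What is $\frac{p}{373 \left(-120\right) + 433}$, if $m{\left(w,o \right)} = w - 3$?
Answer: $- \frac{408}{95653} \approx -0.0042654$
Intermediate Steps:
$m{\left(w,o \right)} = -3 + w$
$s = 7$ ($s = \left(-3 + 1\right) - -9 = -2 + 9 = 7$)
$p = \frac{7752}{41}$ ($p = - \frac{16}{-82} \left(7 - 26\right) 17 \left(-3\right) = \left(-16\right) \left(- \frac{1}{82}\right) \left(7 - 26\right) \left(-51\right) = \frac{8}{41} \left(-19\right) \left(-51\right) = \left(- \frac{152}{41}\right) \left(-51\right) = \frac{7752}{41} \approx 189.07$)
$\frac{p}{373 \left(-120\right) + 433} = \frac{7752}{41 \left(373 \left(-120\right) + 433\right)} = \frac{7752}{41 \left(-44760 + 433\right)} = \frac{7752}{41 \left(-44327\right)} = \frac{7752}{41} \left(- \frac{1}{44327}\right) = - \frac{408}{95653}$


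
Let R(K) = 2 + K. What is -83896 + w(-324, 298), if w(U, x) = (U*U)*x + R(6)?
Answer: 31198960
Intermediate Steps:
w(U, x) = 8 + x*U**2 (w(U, x) = (U*U)*x + (2 + 6) = U**2*x + 8 = x*U**2 + 8 = 8 + x*U**2)
-83896 + w(-324, 298) = -83896 + (8 + 298*(-324)**2) = -83896 + (8 + 298*104976) = -83896 + (8 + 31282848) = -83896 + 31282856 = 31198960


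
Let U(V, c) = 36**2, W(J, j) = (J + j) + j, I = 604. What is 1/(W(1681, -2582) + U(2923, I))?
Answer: -1/2187 ≈ -0.00045725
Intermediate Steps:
W(J, j) = J + 2*j
U(V, c) = 1296
1/(W(1681, -2582) + U(2923, I)) = 1/((1681 + 2*(-2582)) + 1296) = 1/((1681 - 5164) + 1296) = 1/(-3483 + 1296) = 1/(-2187) = -1/2187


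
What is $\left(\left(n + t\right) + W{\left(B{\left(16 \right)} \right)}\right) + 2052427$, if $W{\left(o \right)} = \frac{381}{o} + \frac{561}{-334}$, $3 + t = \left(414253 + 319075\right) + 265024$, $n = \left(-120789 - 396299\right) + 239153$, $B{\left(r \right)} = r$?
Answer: $\frac{7409090291}{2672} \approx 2.7729 \cdot 10^{6}$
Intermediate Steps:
$n = -277935$ ($n = -517088 + 239153 = -277935$)
$t = 998349$ ($t = -3 + \left(\left(414253 + 319075\right) + 265024\right) = -3 + \left(733328 + 265024\right) = -3 + 998352 = 998349$)
$W{\left(o \right)} = - \frac{561}{334} + \frac{381}{o}$ ($W{\left(o \right)} = \frac{381}{o} + 561 \left(- \frac{1}{334}\right) = \frac{381}{o} - \frac{561}{334} = - \frac{561}{334} + \frac{381}{o}$)
$\left(\left(n + t\right) + W{\left(B{\left(16 \right)} \right)}\right) + 2052427 = \left(\left(-277935 + 998349\right) - \left(\frac{561}{334} - \frac{381}{16}\right)\right) + 2052427 = \left(720414 + \left(- \frac{561}{334} + 381 \cdot \frac{1}{16}\right)\right) + 2052427 = \left(720414 + \left(- \frac{561}{334} + \frac{381}{16}\right)\right) + 2052427 = \left(720414 + \frac{59139}{2672}\right) + 2052427 = \frac{1925005347}{2672} + 2052427 = \frac{7409090291}{2672}$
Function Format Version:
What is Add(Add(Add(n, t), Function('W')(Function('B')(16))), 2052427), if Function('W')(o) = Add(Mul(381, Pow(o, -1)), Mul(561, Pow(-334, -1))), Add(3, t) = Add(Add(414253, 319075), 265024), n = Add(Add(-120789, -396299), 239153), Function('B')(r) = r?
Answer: Rational(7409090291, 2672) ≈ 2.7729e+6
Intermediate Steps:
n = -277935 (n = Add(-517088, 239153) = -277935)
t = 998349 (t = Add(-3, Add(Add(414253, 319075), 265024)) = Add(-3, Add(733328, 265024)) = Add(-3, 998352) = 998349)
Function('W')(o) = Add(Rational(-561, 334), Mul(381, Pow(o, -1))) (Function('W')(o) = Add(Mul(381, Pow(o, -1)), Mul(561, Rational(-1, 334))) = Add(Mul(381, Pow(o, -1)), Rational(-561, 334)) = Add(Rational(-561, 334), Mul(381, Pow(o, -1))))
Add(Add(Add(n, t), Function('W')(Function('B')(16))), 2052427) = Add(Add(Add(-277935, 998349), Add(Rational(-561, 334), Mul(381, Pow(16, -1)))), 2052427) = Add(Add(720414, Add(Rational(-561, 334), Mul(381, Rational(1, 16)))), 2052427) = Add(Add(720414, Add(Rational(-561, 334), Rational(381, 16))), 2052427) = Add(Add(720414, Rational(59139, 2672)), 2052427) = Add(Rational(1925005347, 2672), 2052427) = Rational(7409090291, 2672)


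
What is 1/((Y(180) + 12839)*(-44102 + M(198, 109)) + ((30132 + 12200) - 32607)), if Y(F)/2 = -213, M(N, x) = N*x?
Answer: -1/279531035 ≈ -3.5774e-9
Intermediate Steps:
Y(F) = -426 (Y(F) = 2*(-213) = -426)
1/((Y(180) + 12839)*(-44102 + M(198, 109)) + ((30132 + 12200) - 32607)) = 1/((-426 + 12839)*(-44102 + 198*109) + ((30132 + 12200) - 32607)) = 1/(12413*(-44102 + 21582) + (42332 - 32607)) = 1/(12413*(-22520) + 9725) = 1/(-279540760 + 9725) = 1/(-279531035) = -1/279531035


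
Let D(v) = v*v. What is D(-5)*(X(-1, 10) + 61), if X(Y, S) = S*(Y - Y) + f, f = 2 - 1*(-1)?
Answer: 1600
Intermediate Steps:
f = 3 (f = 2 + 1 = 3)
D(v) = v**2
X(Y, S) = 3 (X(Y, S) = S*(Y - Y) + 3 = S*0 + 3 = 0 + 3 = 3)
D(-5)*(X(-1, 10) + 61) = (-5)**2*(3 + 61) = 25*64 = 1600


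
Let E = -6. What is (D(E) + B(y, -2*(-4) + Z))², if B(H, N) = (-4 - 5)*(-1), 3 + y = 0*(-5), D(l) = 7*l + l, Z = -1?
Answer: 1521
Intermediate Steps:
D(l) = 8*l
y = -3 (y = -3 + 0*(-5) = -3 + 0 = -3)
B(H, N) = 9 (B(H, N) = -9*(-1) = 9)
(D(E) + B(y, -2*(-4) + Z))² = (8*(-6) + 9)² = (-48 + 9)² = (-39)² = 1521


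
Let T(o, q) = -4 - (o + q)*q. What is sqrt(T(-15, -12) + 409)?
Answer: 9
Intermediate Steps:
T(o, q) = -4 - q*(o + q)
sqrt(T(-15, -12) + 409) = sqrt((-4 - 1*(-12)**2 - 1*(-15)*(-12)) + 409) = sqrt((-4 - 1*144 - 180) + 409) = sqrt((-4 - 144 - 180) + 409) = sqrt(-328 + 409) = sqrt(81) = 9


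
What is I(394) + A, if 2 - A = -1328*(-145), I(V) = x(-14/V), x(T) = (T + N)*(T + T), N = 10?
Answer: -7473010904/38809 ≈ -1.9256e+5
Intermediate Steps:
x(T) = 2*T*(10 + T) (x(T) = (T + 10)*(T + T) = (10 + T)*(2*T) = 2*T*(10 + T))
I(V) = -28*(10 - 14/V)/V (I(V) = 2*(-14/V)*(10 - 14/V) = -28*(10 - 14/V)/V)
A = -192558 (A = 2 - (-1328)*(-145) = 2 - 1*192560 = 2 - 192560 = -192558)
I(394) + A = 56*(7 - 5*394)/394² - 192558 = 56*(1/155236)*(7 - 1970) - 192558 = 56*(1/155236)*(-1963) - 192558 = -27482/38809 - 192558 = -7473010904/38809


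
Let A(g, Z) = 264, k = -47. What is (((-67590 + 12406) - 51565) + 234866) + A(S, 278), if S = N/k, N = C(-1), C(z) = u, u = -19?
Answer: 128381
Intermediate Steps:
C(z) = -19
N = -19
S = 19/47 (S = -19/(-47) = -19*(-1/47) = 19/47 ≈ 0.40426)
(((-67590 + 12406) - 51565) + 234866) + A(S, 278) = (((-67590 + 12406) - 51565) + 234866) + 264 = ((-55184 - 51565) + 234866) + 264 = (-106749 + 234866) + 264 = 128117 + 264 = 128381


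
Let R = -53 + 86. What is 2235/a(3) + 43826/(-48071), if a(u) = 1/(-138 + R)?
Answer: -11281105751/48071 ≈ -2.3468e+5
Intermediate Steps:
R = 33
a(u) = -1/105 (a(u) = 1/(-138 + 33) = 1/(-105) = -1/105)
2235/a(3) + 43826/(-48071) = 2235/(-1/105) + 43826/(-48071) = 2235*(-105) + 43826*(-1/48071) = -234675 - 43826/48071 = -11281105751/48071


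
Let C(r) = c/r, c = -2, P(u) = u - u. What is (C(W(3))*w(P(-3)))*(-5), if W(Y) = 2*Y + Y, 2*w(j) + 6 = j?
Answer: -10/3 ≈ -3.3333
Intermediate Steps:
P(u) = 0
w(j) = -3 + j/2
W(Y) = 3*Y
C(r) = -2/r
(C(W(3))*w(P(-3)))*(-5) = ((-2/(3*3))*(-3 + (1/2)*0))*(-5) = ((-2/9)*(-3 + 0))*(-5) = (-2*1/9*(-3))*(-5) = -2/9*(-3)*(-5) = (2/3)*(-5) = -10/3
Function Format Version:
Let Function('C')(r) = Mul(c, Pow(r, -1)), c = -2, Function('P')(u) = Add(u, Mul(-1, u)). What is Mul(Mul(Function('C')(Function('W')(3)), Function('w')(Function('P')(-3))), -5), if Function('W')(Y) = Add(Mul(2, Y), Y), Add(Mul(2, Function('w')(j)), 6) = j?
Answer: Rational(-10, 3) ≈ -3.3333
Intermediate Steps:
Function('P')(u) = 0
Function('w')(j) = Add(-3, Mul(Rational(1, 2), j))
Function('W')(Y) = Mul(3, Y)
Function('C')(r) = Mul(-2, Pow(r, -1))
Mul(Mul(Function('C')(Function('W')(3)), Function('w')(Function('P')(-3))), -5) = Mul(Mul(Mul(-2, Pow(Mul(3, 3), -1)), Add(-3, Mul(Rational(1, 2), 0))), -5) = Mul(Mul(Mul(-2, Pow(9, -1)), Add(-3, 0)), -5) = Mul(Mul(Mul(-2, Rational(1, 9)), -3), -5) = Mul(Mul(Rational(-2, 9), -3), -5) = Mul(Rational(2, 3), -5) = Rational(-10, 3)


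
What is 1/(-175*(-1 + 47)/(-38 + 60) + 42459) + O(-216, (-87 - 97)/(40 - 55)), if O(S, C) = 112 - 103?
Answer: 4167227/463024 ≈ 9.0000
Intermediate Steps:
O(S, C) = 9
1/(-175*(-1 + 47)/(-38 + 60) + 42459) + O(-216, (-87 - 97)/(40 - 55)) = 1/(-175*(-1 + 47)/(-38 + 60) + 42459) + 9 = 1/(-8050/22 + 42459) + 9 = 1/(-175*23/11 + 42459) + 9 = 1/(-4025/11 + 42459) + 9 = 1/(463024/11) + 9 = 11/463024 + 9 = 4167227/463024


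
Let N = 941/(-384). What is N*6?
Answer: -941/64 ≈ -14.703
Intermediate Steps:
N = -941/384 (N = 941*(-1/384) = -941/384 ≈ -2.4505)
N*6 = -941/384*6 = -941/64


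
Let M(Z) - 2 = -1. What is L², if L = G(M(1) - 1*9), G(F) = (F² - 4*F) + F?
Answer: 7744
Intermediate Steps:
M(Z) = 1 (M(Z) = 2 - 1 = 1)
G(F) = F² - 3*F
L = 88 (L = (1 - 1*9)*(-3 + (1 - 1*9)) = (1 - 9)*(-3 + (1 - 9)) = -8*(-3 - 8) = -8*(-11) = 88)
L² = 88² = 7744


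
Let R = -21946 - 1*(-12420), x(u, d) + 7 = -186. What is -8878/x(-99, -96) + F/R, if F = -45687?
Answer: 483883/9526 ≈ 50.796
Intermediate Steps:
x(u, d) = -193 (x(u, d) = -7 - 186 = -193)
R = -9526 (R = -21946 + 12420 = -9526)
-8878/x(-99, -96) + F/R = -8878/(-193) - 45687/(-9526) = -8878*(-1/193) - 45687*(-1/9526) = 46 + 45687/9526 = 483883/9526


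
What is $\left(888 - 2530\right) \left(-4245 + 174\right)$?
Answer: $6684582$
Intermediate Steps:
$\left(888 - 2530\right) \left(-4245 + 174\right) = \left(-1642\right) \left(-4071\right) = 6684582$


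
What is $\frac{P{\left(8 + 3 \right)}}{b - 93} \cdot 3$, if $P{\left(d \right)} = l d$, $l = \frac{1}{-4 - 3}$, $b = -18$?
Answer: $\frac{11}{259} \approx 0.042471$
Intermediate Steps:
$l = - \frac{1}{7}$ ($l = \frac{1}{-7} = - \frac{1}{7} \approx -0.14286$)
$P{\left(d \right)} = - \frac{d}{7}$
$\frac{P{\left(8 + 3 \right)}}{b - 93} \cdot 3 = \frac{\left(- \frac{1}{7}\right) \left(8 + 3\right)}{-18 - 93} \cdot 3 = \frac{\left(- \frac{1}{7}\right) 11}{-111} \cdot 3 = \left(- \frac{11}{7}\right) \left(- \frac{1}{111}\right) 3 = \frac{11}{777} \cdot 3 = \frac{11}{259}$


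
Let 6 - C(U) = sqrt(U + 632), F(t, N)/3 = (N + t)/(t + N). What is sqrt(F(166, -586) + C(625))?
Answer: sqrt(9 - sqrt(1257)) ≈ 5.1434*I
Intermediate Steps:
F(t, N) = 3 (F(t, N) = 3*((N + t)/(t + N)) = 3*((N + t)/(N + t)) = 3*1 = 3)
C(U) = 6 - sqrt(632 + U) (C(U) = 6 - sqrt(U + 632) = 6 - sqrt(632 + U))
sqrt(F(166, -586) + C(625)) = sqrt(3 + (6 - sqrt(632 + 625))) = sqrt(3 + (6 - sqrt(1257))) = sqrt(9 - sqrt(1257))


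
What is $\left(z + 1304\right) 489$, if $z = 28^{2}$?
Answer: $1021032$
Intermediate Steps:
$z = 784$
$\left(z + 1304\right) 489 = \left(784 + 1304\right) 489 = 2088 \cdot 489 = 1021032$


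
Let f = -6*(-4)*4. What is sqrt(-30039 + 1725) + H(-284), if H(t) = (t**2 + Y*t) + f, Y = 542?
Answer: -73176 + 33*I*sqrt(26) ≈ -73176.0 + 168.27*I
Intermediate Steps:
f = 96 (f = 24*4 = 96)
H(t) = 96 + t**2 + 542*t (H(t) = (t**2 + 542*t) + 96 = 96 + t**2 + 542*t)
sqrt(-30039 + 1725) + H(-284) = sqrt(-30039 + 1725) + (96 + (-284)**2 + 542*(-284)) = sqrt(-28314) + (96 + 80656 - 153928) = 33*I*sqrt(26) - 73176 = -73176 + 33*I*sqrt(26)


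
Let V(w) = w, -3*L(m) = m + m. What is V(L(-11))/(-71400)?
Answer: -11/107100 ≈ -0.00010271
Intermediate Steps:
L(m) = -2*m/3 (L(m) = -(m + m)/3 = -2*m/3)
V(L(-11))/(-71400) = -2/3*(-11)/(-71400) = (22/3)*(-1/71400) = -11/107100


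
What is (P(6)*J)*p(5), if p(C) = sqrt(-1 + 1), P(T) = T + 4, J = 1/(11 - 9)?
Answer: 0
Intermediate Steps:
J = 1/2 ≈ 0.50000
P(T) = 4 + T
p(C) = 0 (p(C) = sqrt(0) = 0)
(P(6)*J)*p(5) = ((4 + 6)*(1/2))*0 = (10*(1/2))*0 = 5*0 = 0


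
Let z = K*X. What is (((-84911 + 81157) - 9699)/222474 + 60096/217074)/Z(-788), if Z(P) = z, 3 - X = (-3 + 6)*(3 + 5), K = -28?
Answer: 1741583497/4732745465448 ≈ 0.00036799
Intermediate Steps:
X = -21 (X = 3 - (-3 + 6)*(3 + 5) = 3 - 3*8 = 3 - 1*24 = 3 - 24 = -21)
z = 588 (z = -28*(-21) = 588)
Z(P) = 588
(((-84911 + 81157) - 9699)/222474 + 60096/217074)/Z(-788) = (((-84911 + 81157) - 9699)/222474 + 60096/217074)/588 = ((-3754 - 9699)*(1/222474) + 60096*(1/217074))*(1/588) = (-13453*1/222474 + 10016/36179)*(1/588) = (-13453/222474 + 10016/36179)*(1/588) = (1741583497/8048886846)*(1/588) = 1741583497/4732745465448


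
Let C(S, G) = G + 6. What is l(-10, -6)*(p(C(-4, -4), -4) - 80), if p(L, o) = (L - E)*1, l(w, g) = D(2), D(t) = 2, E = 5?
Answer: -166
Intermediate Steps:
l(w, g) = 2
C(S, G) = 6 + G
p(L, o) = -5 + L (p(L, o) = (L - 1*5)*1 = (L - 5)*1 = (-5 + L)*1 = -5 + L)
l(-10, -6)*(p(C(-4, -4), -4) - 80) = 2*((-5 + (6 - 4)) - 80) = 2*((-5 + 2) - 80) = 2*(-3 - 80) = 2*(-83) = -166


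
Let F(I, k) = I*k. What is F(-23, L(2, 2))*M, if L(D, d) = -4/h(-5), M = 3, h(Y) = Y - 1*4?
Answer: -92/3 ≈ -30.667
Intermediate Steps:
h(Y) = -4 + Y (h(Y) = Y - 4 = -4 + Y)
L(D, d) = 4/9 (L(D, d) = -4/(-4 - 5) = -4/(-9) = -4*(-1/9) = 4/9)
F(-23, L(2, 2))*M = -23*4/9*3 = -92/9*3 = -92/3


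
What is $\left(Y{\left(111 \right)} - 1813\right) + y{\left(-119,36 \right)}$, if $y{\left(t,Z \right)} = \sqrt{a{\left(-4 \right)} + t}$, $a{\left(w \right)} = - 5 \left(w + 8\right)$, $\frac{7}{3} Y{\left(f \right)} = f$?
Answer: $- \frac{12358}{7} + i \sqrt{139} \approx -1765.4 + 11.79 i$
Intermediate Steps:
$Y{\left(f \right)} = \frac{3 f}{7}$
$a{\left(w \right)} = -40 - 5 w$ ($a{\left(w \right)} = - 5 \left(8 + w\right) = -40 - 5 w$)
$y{\left(t,Z \right)} = \sqrt{-20 + t}$ ($y{\left(t,Z \right)} = \sqrt{\left(-40 - -20\right) + t} = \sqrt{\left(-40 + 20\right) + t} = \sqrt{-20 + t}$)
$\left(Y{\left(111 \right)} - 1813\right) + y{\left(-119,36 \right)} = \left(\frac{3}{7} \cdot 111 - 1813\right) + \sqrt{-20 - 119} = \left(\frac{333}{7} - 1813\right) + \sqrt{-139} = - \frac{12358}{7} + i \sqrt{139}$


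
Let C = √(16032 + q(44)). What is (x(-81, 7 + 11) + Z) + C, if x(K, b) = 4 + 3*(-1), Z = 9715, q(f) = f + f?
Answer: 9716 + 2*√4030 ≈ 9843.0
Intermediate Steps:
q(f) = 2*f
x(K, b) = 1 (x(K, b) = 4 - 3 = 1)
C = 2*√4030 (C = √(16032 + 2*44) = √(16032 + 88) = √16120 = 2*√4030 ≈ 126.96)
(x(-81, 7 + 11) + Z) + C = (1 + 9715) + 2*√4030 = 9716 + 2*√4030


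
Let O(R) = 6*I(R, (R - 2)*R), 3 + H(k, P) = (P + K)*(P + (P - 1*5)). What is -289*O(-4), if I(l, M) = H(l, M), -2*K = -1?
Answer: -1821567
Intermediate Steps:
K = 1/2 (K = -1/2*(-1) = 1/2 ≈ 0.50000)
H(k, P) = -3 + (1/2 + P)*(-5 + 2*P) (H(k, P) = -3 + (P + 1/2)*(P + (P - 1*5)) = -3 + (1/2 + P)*(P + (P - 5)) = -3 + (1/2 + P)*(P + (-5 + P)) = -3 + (1/2 + P)*(-5 + 2*P))
I(l, M) = -11/2 - 4*M + 2*M**2
O(R) = -33 - 24*R*(-2 + R) + 12*R**2*(-2 + R)**2 (O(R) = 6*(-11/2 - 4*(R - 2)*R + 2*((R - 2)*R)**2) = 6*(-11/2 - 4*(-2 + R)*R + 2*((-2 + R)*R)**2) = 6*(-11/2 - 4*R*(-2 + R) + 2*(R*(-2 + R))**2) = 6*(-11/2 - 4*R*(-2 + R) + 2*(R**2*(-2 + R)**2)) = 6*(-11/2 - 4*R*(-2 + R) + 2*R**2*(-2 + R)**2) = -33 - 24*R*(-2 + R) + 12*R**2*(-2 + R)**2)
-289*O(-4) = -289*(-33 - 24*(-4)*(-2 - 4) + 12*(-4)**2*(-2 - 4)**2) = -289*(-33 - 24*(-4)*(-6) + 12*16*(-6)**2) = -289*(-33 - 576 + 12*16*36) = -289*(-33 - 576 + 6912) = -289*6303 = -1821567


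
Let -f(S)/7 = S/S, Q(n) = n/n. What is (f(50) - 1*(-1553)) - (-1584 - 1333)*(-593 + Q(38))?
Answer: -1725318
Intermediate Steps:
Q(n) = 1
f(S) = -7 (f(S) = -7*S/S = -7*1 = -7)
(f(50) - 1*(-1553)) - (-1584 - 1333)*(-593 + Q(38)) = (-7 - 1*(-1553)) - (-1584 - 1333)*(-593 + 1) = (-7 + 1553) - (-2917)*(-592) = 1546 - 1*1726864 = 1546 - 1726864 = -1725318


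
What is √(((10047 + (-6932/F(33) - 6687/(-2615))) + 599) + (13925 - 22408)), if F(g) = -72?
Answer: √556809706330/15690 ≈ 47.559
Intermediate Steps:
√(((10047 + (-6932/F(33) - 6687/(-2615))) + 599) + (13925 - 22408)) = √(((10047 + (-6932/(-72) - 6687/(-2615))) + 599) + (13925 - 22408)) = √(((10047 + (-6932*(-1/72) - 6687*(-1/2615))) + 599) - 8483) = √(((10047 + (1733/18 + 6687/2615)) + 599) - 8483) = √(((10047 + 4652161/47070) + 599) - 8483) = √((477564451/47070 + 599) - 8483) = √(505759381/47070 - 8483) = √(106464571/47070) = √556809706330/15690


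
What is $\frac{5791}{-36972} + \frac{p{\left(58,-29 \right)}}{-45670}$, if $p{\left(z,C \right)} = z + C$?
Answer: $- \frac{132773579}{844255620} \approx -0.15727$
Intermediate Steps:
$p{\left(z,C \right)} = C + z$
$\frac{5791}{-36972} + \frac{p{\left(58,-29 \right)}}{-45670} = \frac{5791}{-36972} + \frac{-29 + 58}{-45670} = 5791 \left(- \frac{1}{36972}\right) + 29 \left(- \frac{1}{45670}\right) = - \frac{5791}{36972} - \frac{29}{45670} = - \frac{132773579}{844255620}$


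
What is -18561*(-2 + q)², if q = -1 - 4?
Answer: -909489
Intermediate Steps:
q = -5
-18561*(-2 + q)² = -18561*(-2 - 5)² = -18561*(-7)² = -18561*49 = -909489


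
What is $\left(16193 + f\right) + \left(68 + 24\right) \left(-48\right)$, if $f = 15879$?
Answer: $27656$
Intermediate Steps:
$\left(16193 + f\right) + \left(68 + 24\right) \left(-48\right) = \left(16193 + 15879\right) + \left(68 + 24\right) \left(-48\right) = 32072 + 92 \left(-48\right) = 32072 - 4416 = 27656$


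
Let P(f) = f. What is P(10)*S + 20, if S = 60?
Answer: 620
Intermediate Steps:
P(10)*S + 20 = 10*60 + 20 = 600 + 20 = 620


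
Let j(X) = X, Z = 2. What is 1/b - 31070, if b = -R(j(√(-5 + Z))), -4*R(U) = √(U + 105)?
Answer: -31070 + 4/√(105 + I*√3) ≈ -31070.0 - 0.0032191*I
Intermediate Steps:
R(U) = -√(105 + U)/4 (R(U) = -√(U + 105)/4 = -√(105 + U)/4)
b = √(105 + I*√3)/4 (b = -(-1)*√(105 + √(-5 + 2))/4 = -(-1)*√(105 + √(-3))/4 = -(-1)*√(105 + I*√3)/4 = √(105 + I*√3)/4 ≈ 2.5618 + 0.021128*I)
1/b - 31070 = 1/(√(105 + I*√3)/4) - 31070 = 4/√(105 + I*√3) - 31070 = -31070 + 4/√(105 + I*√3)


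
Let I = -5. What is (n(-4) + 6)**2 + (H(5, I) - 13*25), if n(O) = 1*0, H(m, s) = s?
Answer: -294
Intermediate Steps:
n(O) = 0
(n(-4) + 6)**2 + (H(5, I) - 13*25) = (0 + 6)**2 + (-5 - 13*25) = 6**2 + (-5 - 325) = 36 - 330 = -294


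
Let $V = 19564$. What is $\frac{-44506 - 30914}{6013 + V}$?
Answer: $- \frac{75420}{25577} \approx -2.9487$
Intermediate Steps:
$\frac{-44506 - 30914}{6013 + V} = \frac{-44506 - 30914}{6013 + 19564} = - \frac{75420}{25577}$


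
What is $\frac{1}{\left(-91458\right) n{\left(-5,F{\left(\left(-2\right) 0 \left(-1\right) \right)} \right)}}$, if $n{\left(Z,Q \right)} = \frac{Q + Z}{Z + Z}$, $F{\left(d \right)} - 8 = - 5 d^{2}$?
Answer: $\frac{5}{137187} \approx 3.6447 \cdot 10^{-5}$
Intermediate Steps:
$F{\left(d \right)} = 8 - 5 d^{2}$
$n{\left(Z,Q \right)} = \frac{Q + Z}{2 Z}$
$\frac{1}{\left(-91458\right) n{\left(-5,F{\left(\left(-2\right) 0 \left(-1\right) \right)} \right)}} = \frac{1}{\left(-91458\right) \frac{\left(8 - 5 \left(\left(-2\right) 0 \left(-1\right)\right)^{2}\right) - 5}{2 \left(-5\right)}} = - \frac{1}{91458 \cdot \frac{1}{2} \left(- \frac{1}{5}\right) \left(\left(8 - 5 \left(0 \left(-1\right)\right)^{2}\right) - 5\right)} = - \frac{1}{91458 \cdot \frac{1}{2} \left(- \frac{1}{5}\right) \left(\left(8 - 5 \cdot 0^{2}\right) - 5\right)} = - \frac{1}{91458 \cdot \frac{1}{2} \left(- \frac{1}{5}\right) \left(\left(8 - 0\right) - 5\right)} = - \frac{1}{91458 \cdot \frac{1}{2} \left(- \frac{1}{5}\right) \left(\left(8 + 0\right) - 5\right)} = - \frac{1}{91458 \cdot \frac{1}{2} \left(- \frac{1}{5}\right) \left(8 - 5\right)} = - \frac{1}{91458 \cdot \frac{1}{2} \left(- \frac{1}{5}\right) 3} = - \frac{1}{91458 \left(- \frac{3}{10}\right)} = \left(- \frac{1}{91458}\right) \left(- \frac{10}{3}\right) = \frac{5}{137187}$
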